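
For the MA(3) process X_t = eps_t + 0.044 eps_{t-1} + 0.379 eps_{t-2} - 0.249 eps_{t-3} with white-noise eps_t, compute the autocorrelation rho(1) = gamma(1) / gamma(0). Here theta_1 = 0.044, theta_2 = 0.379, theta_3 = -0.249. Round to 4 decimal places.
\rho(1) = -0.0279

For an MA(q) process with theta_0 = 1, the autocovariance is
  gamma(k) = sigma^2 * sum_{i=0..q-k} theta_i * theta_{i+k},
and rho(k) = gamma(k) / gamma(0). Sigma^2 cancels.
  numerator   = (1)*(0.044) + (0.044)*(0.379) + (0.379)*(-0.249) = -0.033695.
  denominator = (1)^2 + (0.044)^2 + (0.379)^2 + (-0.249)^2 = 1.207578.
  rho(1) = -0.033695 / 1.207578 = -0.0279.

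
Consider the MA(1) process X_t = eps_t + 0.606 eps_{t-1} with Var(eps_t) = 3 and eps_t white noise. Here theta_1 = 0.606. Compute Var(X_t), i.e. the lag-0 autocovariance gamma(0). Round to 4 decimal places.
\gamma(0) = 4.1017

For an MA(q) process X_t = eps_t + sum_i theta_i eps_{t-i} with
Var(eps_t) = sigma^2, the variance is
  gamma(0) = sigma^2 * (1 + sum_i theta_i^2).
  sum_i theta_i^2 = (0.606)^2 = 0.367236.
  gamma(0) = 3 * (1 + 0.367236) = 3 * 1.367236 = 4.101708, which rounds to 4.1017.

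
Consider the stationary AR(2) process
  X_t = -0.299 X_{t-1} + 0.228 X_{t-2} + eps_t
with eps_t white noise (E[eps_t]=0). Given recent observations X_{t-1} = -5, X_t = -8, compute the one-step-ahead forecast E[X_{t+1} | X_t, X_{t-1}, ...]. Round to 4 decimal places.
E[X_{t+1} \mid \mathcal F_t] = 1.2520

For an AR(p) model X_t = c + sum_i phi_i X_{t-i} + eps_t, the
one-step-ahead conditional mean is
  E[X_{t+1} | X_t, ...] = c + sum_i phi_i X_{t+1-i}.
Substitute known values:
  E[X_{t+1} | ...] = (-0.299) * (-8) + (0.228) * (-5)
                   = 1.2520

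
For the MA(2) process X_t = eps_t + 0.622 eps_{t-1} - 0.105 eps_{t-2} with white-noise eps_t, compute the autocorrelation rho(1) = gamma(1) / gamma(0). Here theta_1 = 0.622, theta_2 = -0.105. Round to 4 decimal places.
\rho(1) = 0.3982

For an MA(q) process with theta_0 = 1, the autocovariance is
  gamma(k) = sigma^2 * sum_{i=0..q-k} theta_i * theta_{i+k},
and rho(k) = gamma(k) / gamma(0). Sigma^2 cancels.
  numerator   = (1)*(0.622) + (0.622)*(-0.105) = 0.55669.
  denominator = (1)^2 + (0.622)^2 + (-0.105)^2 = 1.397909.
  rho(1) = 0.55669 / 1.397909 = 0.3982.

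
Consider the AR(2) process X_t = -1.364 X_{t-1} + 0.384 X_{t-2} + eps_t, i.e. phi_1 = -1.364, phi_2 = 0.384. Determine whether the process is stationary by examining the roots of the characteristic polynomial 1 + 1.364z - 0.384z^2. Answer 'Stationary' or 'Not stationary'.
\text{Not stationary}

The AR(p) characteristic polynomial is P(z) = 1 + 1.364z - 0.384z^2.
Stationarity requires all roots to lie outside the unit circle, i.e. |z| > 1 for every root.
Set 1 + (1.364) z + (-0.384) z^2 = 0, i.e. a z^2 + b z + c = 0 with a = -0.384, b = 1.364, c = 1.
Discriminant D = b^2 - 4ac = (1.364)^2 - 4*(-0.384)*1 = 1.860496 - (-1.536) = 3.396496.
D >= 0, so the roots are real: z = (-b +/- sqrt(D)) / (2a) = (-1.364 +/- 1.842958) / (-0.768).
  z_1 = (-1.364 + 1.842958) / (-0.768) = -0.6236,   |z_1| = 0.6236.
  z_2 = (-1.364 - 1.842958) / (-0.768) = 4.1757,   |z_2| = 4.1757.
Moduli of all roots: 0.6236, 4.1757.
All moduli strictly greater than 1? No.
Verdict: Not stationary.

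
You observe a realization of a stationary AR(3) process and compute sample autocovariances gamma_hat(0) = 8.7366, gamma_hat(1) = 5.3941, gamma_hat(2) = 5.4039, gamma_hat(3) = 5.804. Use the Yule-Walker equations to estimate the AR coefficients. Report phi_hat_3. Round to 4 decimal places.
\hat\phi_{3} = 0.3640

The Yule-Walker equations for an AR(p) process read, in matrix form,
  Gamma_p phi = r_p,   with   (Gamma_p)_{ij} = gamma(|i - j|),
                       (r_p)_i = gamma(i),   i,j = 1..p.
Substitute the sample gammas (Toeplitz matrix and right-hand side of size 3):
  Gamma_p = [[8.7366, 5.3941, 5.4039], [5.3941, 8.7366, 5.3941], [5.4039, 5.3941, 8.7366]]
  r_p     = [5.3941, 5.4039, 5.804]
Written out (R1..R3):
  (R1) 8.7366 phi_1 + 5.3941 phi_2 + 5.4039 phi_3 = 5.3941
  (R2) 5.3941 phi_1 + 8.7366 phi_2 + 5.3941 phi_3 = 5.4039
  (R3) 5.4039 phi_1 + 5.3941 phi_2 + 8.7366 phi_3 = 5.804
Gaussian elimination:
  R2 <- R2 - (5.3941/8.7366) R1 = R2 - (0.617414) R1:  5.406207 phi_2 + 2.057656 phi_3 = 2.073507
  R3 <- R3 - (5.4039/8.7366) R1 = R3 - (0.618536) R1:  2.057656 phi_2 + 5.394094 phi_3 = 2.467556
  R3 <- R3 - (2.057656/5.406207) R2 = R3 - (0.38061) R2:  4.61093 phi_3 = 1.678359
Back-substitution:
  phi_hat_3 = 1.678359 / 4.61093 = 0.363996
  phi_hat_2 = (2.073507 - (2.057656)(0.363996)) / 5.406207 = 0.245001
  phi_hat_1 = (5.3941 - (5.3941)(0.245001) - (5.4039)(0.363996)) / 8.7366 = 0.241002
So phi_hat = [0.2410, 0.2450, 0.3640].
Therefore phi_hat_3 = 0.3640.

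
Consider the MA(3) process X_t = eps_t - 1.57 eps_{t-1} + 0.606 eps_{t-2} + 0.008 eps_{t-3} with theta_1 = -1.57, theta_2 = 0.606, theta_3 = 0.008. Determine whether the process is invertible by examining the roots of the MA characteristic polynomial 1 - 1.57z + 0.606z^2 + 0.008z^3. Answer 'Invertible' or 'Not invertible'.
\text{Invertible}

The MA(q) characteristic polynomial is P(z) = 1 - 1.57z + 0.606z^2 + 0.008z^3.
Invertibility requires all roots to lie outside the unit circle, i.e. |z| > 1 for every root.
Degree 3: look for a simple real root z0 first, then factor out (1 - z/z0) and solve the remaining quadratic.
Testing z0 = 1.25: P(1.25) = 1 + (-1.57)(1.25) + (0.606)(1.25)^2 + (0.008)(1.25)^3
  = 1 + (-1.9625) + (0.946875) + (0.015625) = 0.  So z_0 = 1.25 is a root, |z_0| = 1.25.
Divide out the factor (1 - 0.8 z) = (1 - z/z0) (since 1/z0 = 0.8):
  P(z) = (1 - 0.8 z)(1 + (-0.77) z + (-0.01) z^2)
  [check: z-coef -0.77 - (0.8) = -1.57; z^2-coef -0.01 - (0.8)(-0.77) = 0.606; z^3-coef -(0.8)(-0.01) = 0.008.]
Remaining roots from the quadratic factor 1 + (-0.77) z + (-0.01) z^2:
  Set 1 + (-0.77) z + (-0.01) z^2 = 0, i.e. a z^2 + b z + c = 0 with a = -0.01, b = -0.77, c = 1.
  Discriminant D = b^2 - 4ac = (-0.77)^2 - 4*(-0.01)*1 = 0.5929 - (-0.04) = 0.6329.
  D >= 0, so the roots are real: z = (-b +/- sqrt(D)) / (2a) = (0.77 +/- 0.79555) / (-0.02).
    z_1 = (0.77 + 0.79555) / (-0.02) = -78.2775,   |z_1| = 78.2775.
    z_2 = (0.77 - 0.79555) / (-0.02) = 1.2775,   |z_2| = 1.2775.
Moduli of all roots: 1.2500, 78.2775, 1.2775.
All moduli strictly greater than 1? Yes.
Verdict: Invertible.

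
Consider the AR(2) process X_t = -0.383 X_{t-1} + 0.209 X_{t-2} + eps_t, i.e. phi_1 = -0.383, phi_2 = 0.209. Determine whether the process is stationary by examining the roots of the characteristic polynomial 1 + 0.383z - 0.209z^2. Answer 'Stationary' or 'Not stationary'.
\text{Stationary}

The AR(p) characteristic polynomial is P(z) = 1 + 0.383z - 0.209z^2.
Stationarity requires all roots to lie outside the unit circle, i.e. |z| > 1 for every root.
Set 1 + (0.383) z + (-0.209) z^2 = 0, i.e. a z^2 + b z + c = 0 with a = -0.209, b = 0.383, c = 1.
Discriminant D = b^2 - 4ac = (0.383)^2 - 4*(-0.209)*1 = 0.146689 - (-0.836) = 0.982689.
D >= 0, so the roots are real: z = (-b +/- sqrt(D)) / (2a) = (-0.383 +/- 0.991307) / (-0.418).
  z_1 = (-0.383 + 0.991307) / (-0.418) = -1.4553,   |z_1| = 1.4553.
  z_2 = (-0.383 - 0.991307) / (-0.418) = 3.2878,   |z_2| = 3.2878.
Moduli of all roots: 1.4553, 3.2878.
All moduli strictly greater than 1? Yes.
Verdict: Stationary.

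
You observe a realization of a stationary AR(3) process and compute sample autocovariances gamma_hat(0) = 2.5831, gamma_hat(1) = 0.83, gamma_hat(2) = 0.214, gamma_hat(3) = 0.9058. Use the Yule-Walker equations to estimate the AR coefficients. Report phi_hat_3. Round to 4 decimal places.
\hat\phi_{3} = 0.3690

The Yule-Walker equations for an AR(p) process read, in matrix form,
  Gamma_p phi = r_p,   with   (Gamma_p)_{ij} = gamma(|i - j|),
                       (r_p)_i = gamma(i),   i,j = 1..p.
Substitute the sample gammas (Toeplitz matrix and right-hand side of size 3):
  Gamma_p = [[2.5831, 0.83, 0.214], [0.83, 2.5831, 0.83], [0.214, 0.83, 2.5831]]
  r_p     = [0.83, 0.214, 0.9058]
Written out (R1..R3):
  (R1) 2.5831 phi_1 + 0.83 phi_2 + 0.214 phi_3 = 0.83
  (R2) 0.83 phi_1 + 2.5831 phi_2 + 0.83 phi_3 = 0.214
  (R3) 0.214 phi_1 + 0.83 phi_2 + 2.5831 phi_3 = 0.9058
Gaussian elimination:
  R2 <- R2 - (0.83/2.5831) R1 = R2 - (0.321319) R1:  2.316405 phi_2 + 0.761238 phi_3 = -0.052695
  R3 <- R3 - (0.214/2.5831) R1 = R3 - (0.082846) R1:  0.761238 phi_2 + 2.565371 phi_3 = 0.837038
  R3 <- R3 - (0.761238/2.316405) R2 = R3 - (0.328629) R2:  2.315206 phi_3 = 0.854355
Back-substitution:
  phi_hat_3 = 0.854355 / 2.315206 = 0.369019
  phi_hat_2 = (-0.052695 - (0.761238)(0.369019)) / 2.316405 = -0.144019
  phi_hat_1 = (0.83 - (0.83)(-0.144019) - (0.214)(0.369019)) / 2.5831 = 0.337024
So phi_hat = [0.3370, -0.1440, 0.3690].
Therefore phi_hat_3 = 0.3690.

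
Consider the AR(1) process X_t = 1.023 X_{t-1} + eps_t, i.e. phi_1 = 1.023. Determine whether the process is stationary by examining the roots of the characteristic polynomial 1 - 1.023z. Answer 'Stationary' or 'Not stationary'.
\text{Not stationary}

The AR(p) characteristic polynomial is P(z) = 1 - 1.023z.
Stationarity requires all roots to lie outside the unit circle, i.e. |z| > 1 for every root.
This is linear in z: 1 + (-1.023) z = 0  =>  z = -1/(-1.023) = 0.977517,  |z| = 0.977517.
Moduli of all roots: 0.9775.
All moduli strictly greater than 1? No.
Verdict: Not stationary.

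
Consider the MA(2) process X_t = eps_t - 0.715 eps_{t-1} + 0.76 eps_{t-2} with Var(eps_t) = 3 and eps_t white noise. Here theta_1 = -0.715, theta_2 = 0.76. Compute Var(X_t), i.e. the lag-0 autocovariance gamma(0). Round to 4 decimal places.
\gamma(0) = 6.2665

For an MA(q) process X_t = eps_t + sum_i theta_i eps_{t-i} with
Var(eps_t) = sigma^2, the variance is
  gamma(0) = sigma^2 * (1 + sum_i theta_i^2).
  sum_i theta_i^2 = (-0.715)^2 + (0.76)^2 = 0.511225 + 0.5776 = 1.088825.
  gamma(0) = 3 * (1 + 1.088825) = 3 * 2.088825 = 6.266475, which rounds to 6.2665.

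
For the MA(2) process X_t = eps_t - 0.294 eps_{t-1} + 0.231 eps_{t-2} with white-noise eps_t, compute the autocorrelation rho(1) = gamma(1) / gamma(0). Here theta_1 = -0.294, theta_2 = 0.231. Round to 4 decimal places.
\rho(1) = -0.3175

For an MA(q) process with theta_0 = 1, the autocovariance is
  gamma(k) = sigma^2 * sum_{i=0..q-k} theta_i * theta_{i+k},
and rho(k) = gamma(k) / gamma(0). Sigma^2 cancels.
  numerator   = (1)*(-0.294) + (-0.294)*(0.231) = -0.361914.
  denominator = (1)^2 + (-0.294)^2 + (0.231)^2 = 1.139797.
  rho(1) = -0.361914 / 1.139797 = -0.3175.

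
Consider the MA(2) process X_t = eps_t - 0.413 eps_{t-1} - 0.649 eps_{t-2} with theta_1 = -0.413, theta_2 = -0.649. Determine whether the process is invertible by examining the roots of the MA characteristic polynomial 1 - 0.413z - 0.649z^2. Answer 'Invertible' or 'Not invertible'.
\text{Not invertible}

The MA(q) characteristic polynomial is P(z) = 1 - 0.413z - 0.649z^2.
Invertibility requires all roots to lie outside the unit circle, i.e. |z| > 1 for every root.
Set 1 + (-0.413) z + (-0.649) z^2 = 0, i.e. a z^2 + b z + c = 0 with a = -0.649, b = -0.413, c = 1.
Discriminant D = b^2 - 4ac = (-0.413)^2 - 4*(-0.649)*1 = 0.170569 - (-2.596) = 2.766569.
D >= 0, so the roots are real: z = (-b +/- sqrt(D)) / (2a) = (0.413 +/- 1.663301) / (-1.298).
  z_1 = (0.413 + 1.663301) / (-1.298) = -1.5996,   |z_1| = 1.5996.
  z_2 = (0.413 - 1.663301) / (-1.298) = 0.9633,   |z_2| = 0.9633.
Moduli of all roots: 1.5996, 0.9633.
All moduli strictly greater than 1? No.
Verdict: Not invertible.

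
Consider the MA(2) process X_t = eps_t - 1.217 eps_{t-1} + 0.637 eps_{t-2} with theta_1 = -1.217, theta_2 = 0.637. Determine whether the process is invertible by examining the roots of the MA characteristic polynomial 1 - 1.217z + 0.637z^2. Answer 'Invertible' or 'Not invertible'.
\text{Invertible}

The MA(q) characteristic polynomial is P(z) = 1 - 1.217z + 0.637z^2.
Invertibility requires all roots to lie outside the unit circle, i.e. |z| > 1 for every root.
Set 1 + (-1.217) z + (0.637) z^2 = 0, i.e. a z^2 + b z + c = 0 with a = 0.637, b = -1.217, c = 1.
Discriminant D = b^2 - 4ac = (-1.217)^2 - 4*(0.637)*1 = 1.481089 - (2.548) = -1.066911.
D < 0, so the roots are the complex-conjugate pair z = (-b +/- i sqrt(-D)) / (2a) = 0.9553 +/- 0.8108i.
For a conjugate pair |z|^2 = z * conj(z) = (product of roots) = c/a = 1/(0.637) = 1.569859, so |z| = sqrt(1.569859) = 1.2529 for both roots.
Moduli of all roots: 1.2529, 1.2529.
All moduli strictly greater than 1? Yes.
Verdict: Invertible.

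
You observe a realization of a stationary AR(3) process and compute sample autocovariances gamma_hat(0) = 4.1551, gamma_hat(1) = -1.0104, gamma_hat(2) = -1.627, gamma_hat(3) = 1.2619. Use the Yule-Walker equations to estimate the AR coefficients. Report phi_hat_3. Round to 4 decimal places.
\hat\phi_{3} = 0.0640

The Yule-Walker equations for an AR(p) process read, in matrix form,
  Gamma_p phi = r_p,   with   (Gamma_p)_{ij} = gamma(|i - j|),
                       (r_p)_i = gamma(i),   i,j = 1..p.
Substitute the sample gammas (Toeplitz matrix and right-hand side of size 3):
  Gamma_p = [[4.1551, -1.0104, -1.627], [-1.0104, 4.1551, -1.0104], [-1.627, -1.0104, 4.1551]]
  r_p     = [-1.0104, -1.627, 1.2619]
Written out (R1..R3):
  (R1) 4.1551 phi_1 - 1.0104 phi_2 - 1.627 phi_3 = -1.0104
  (R2) -1.0104 phi_1 + 4.1551 phi_2 - 1.0104 phi_3 = -1.627
  (R3) -1.627 phi_1 - 1.0104 phi_2 + 4.1551 phi_3 = 1.2619
Gaussian elimination:
  R2 <- R2 - (-1.0104/4.1551) R1 = R2 - (-0.243171) R1:  3.9094 phi_2 - 1.406039 phi_3 = -1.8727
  R3 <- R3 - (-1.627/4.1551) R1 = R3 - (-0.391567) R1:  -1.406039 phi_2 + 3.518021 phi_3 = 0.866261
  R3 <- R3 - (-1.406039/3.9094) R2 = R3 - (-0.359656) R2:  3.01233 phi_3 = 0.192733
Back-substitution:
  phi_hat_3 = 0.192733 / 3.01233 = 0.063981
  phi_hat_2 = (-1.8727 - (-1.406039)(0.063981)) / 3.9094 = -0.456014
  phi_hat_1 = (-1.0104 - (-1.0104)(-0.456014) - (-1.627)(0.063981)) / 4.1551 = -0.329007
So phi_hat = [-0.3290, -0.4560, 0.0640].
Therefore phi_hat_3 = 0.0640.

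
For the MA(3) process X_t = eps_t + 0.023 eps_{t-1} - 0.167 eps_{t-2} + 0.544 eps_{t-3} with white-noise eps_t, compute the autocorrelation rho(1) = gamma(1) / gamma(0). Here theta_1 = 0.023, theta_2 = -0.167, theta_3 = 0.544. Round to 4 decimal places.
\rho(1) = -0.0541

For an MA(q) process with theta_0 = 1, the autocovariance is
  gamma(k) = sigma^2 * sum_{i=0..q-k} theta_i * theta_{i+k},
and rho(k) = gamma(k) / gamma(0). Sigma^2 cancels.
  numerator   = (1)*(0.023) + (0.023)*(-0.167) + (-0.167)*(0.544) = -0.071689.
  denominator = (1)^2 + (0.023)^2 + (-0.167)^2 + (0.544)^2 = 1.324354.
  rho(1) = -0.071689 / 1.324354 = -0.0541.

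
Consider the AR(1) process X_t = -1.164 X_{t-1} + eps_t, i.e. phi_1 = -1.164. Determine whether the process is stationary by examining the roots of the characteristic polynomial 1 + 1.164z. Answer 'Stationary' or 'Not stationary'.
\text{Not stationary}

The AR(p) characteristic polynomial is P(z) = 1 + 1.164z.
Stationarity requires all roots to lie outside the unit circle, i.e. |z| > 1 for every root.
This is linear in z: 1 + (1.164) z = 0  =>  z = -1/(1.164) = -0.859107,  |z| = 0.859107.
Moduli of all roots: 0.8591.
All moduli strictly greater than 1? No.
Verdict: Not stationary.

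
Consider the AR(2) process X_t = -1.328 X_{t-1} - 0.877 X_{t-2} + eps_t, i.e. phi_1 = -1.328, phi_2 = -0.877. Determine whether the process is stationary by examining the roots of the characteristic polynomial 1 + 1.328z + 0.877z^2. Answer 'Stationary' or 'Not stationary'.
\text{Stationary}

The AR(p) characteristic polynomial is P(z) = 1 + 1.328z + 0.877z^2.
Stationarity requires all roots to lie outside the unit circle, i.e. |z| > 1 for every root.
Set 1 + (1.328) z + (0.877) z^2 = 0, i.e. a z^2 + b z + c = 0 with a = 0.877, b = 1.328, c = 1.
Discriminant D = b^2 - 4ac = (1.328)^2 - 4*(0.877)*1 = 1.763584 - (3.508) = -1.744416.
D < 0, so the roots are the complex-conjugate pair z = (-b +/- i sqrt(-D)) / (2a) = -0.7571 +/- 0.753i.
For a conjugate pair |z|^2 = z * conj(z) = (product of roots) = c/a = 1/(0.877) = 1.140251, so |z| = sqrt(1.140251) = 1.0678 for both roots.
Moduli of all roots: 1.0678, 1.0678.
All moduli strictly greater than 1? Yes.
Verdict: Stationary.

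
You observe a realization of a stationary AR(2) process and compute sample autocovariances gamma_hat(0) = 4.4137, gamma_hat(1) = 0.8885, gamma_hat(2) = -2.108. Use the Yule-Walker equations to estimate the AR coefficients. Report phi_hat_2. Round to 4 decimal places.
\hat\phi_{2} = -0.5400

The Yule-Walker equations for an AR(p) process read, in matrix form,
  Gamma_p phi = r_p,   with   (Gamma_p)_{ij} = gamma(|i - j|),
                       (r_p)_i = gamma(i),   i,j = 1..p.
Substitute the sample gammas (Toeplitz matrix and right-hand side of size 2):
  Gamma_p = [[4.4137, 0.8885], [0.8885, 4.4137]]
  r_p     = [0.8885, -2.108]
Written out:
  4.4137 phi_1 + 0.8885 phi_2 = 0.8885
  0.8885 phi_1 + 4.4137 phi_2 = -2.108
Solve by Cramer's rule:
  det = gamma(0)^2 - gamma(1)^2 = (4.4137)^2 - (0.8885)^2 = 19.48074769 - 0.78943225 = 18.69131544
  phi_hat_1 = [gamma(1) gamma(0) - gamma(1) gamma(2)] / det = [(0.8885)(4.4137) - (0.8885)(-2.108)] / 18.69131544 = 5.79453045 / 18.69131544 = 0.31
  phi_hat_2 = [gamma(0) gamma(2) - gamma(1)^2] / det = [(4.4137)(-2.108) - (0.8885)^2] / 18.69131544 = -10.09351185 / 18.69131544 = -0.54
So phi_hat = [0.3100, -0.5400].
Therefore phi_hat_2 = -0.5400.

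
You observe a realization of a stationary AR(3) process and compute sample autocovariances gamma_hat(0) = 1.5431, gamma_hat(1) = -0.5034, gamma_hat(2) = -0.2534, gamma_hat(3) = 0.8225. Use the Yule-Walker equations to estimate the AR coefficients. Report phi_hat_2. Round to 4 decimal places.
\hat\phi_{2} = -0.1120

The Yule-Walker equations for an AR(p) process read, in matrix form,
  Gamma_p phi = r_p,   with   (Gamma_p)_{ij} = gamma(|i - j|),
                       (r_p)_i = gamma(i),   i,j = 1..p.
Substitute the sample gammas (Toeplitz matrix and right-hand side of size 3):
  Gamma_p = [[1.5431, -0.5034, -0.2534], [-0.5034, 1.5431, -0.5034], [-0.2534, -0.5034, 1.5431]]
  r_p     = [-0.5034, -0.2534, 0.8225]
Written out (R1..R3):
  (R1) 1.5431 phi_1 - 0.5034 phi_2 - 0.2534 phi_3 = -0.5034
  (R2) -0.5034 phi_1 + 1.5431 phi_2 - 0.5034 phi_3 = -0.2534
  (R3) -0.2534 phi_1 - 0.5034 phi_2 + 1.5431 phi_3 = 0.8225
Gaussian elimination:
  R2 <- R2 - (-0.5034/1.5431) R1 = R2 - (-0.326226) R1:  1.378878 phi_2 - 0.586066 phi_3 = -0.417622
  R3 <- R3 - (-0.2534/1.5431) R1 = R3 - (-0.164215) R1:  -0.586066 phi_2 + 1.501488 phi_3 = 0.739834
  R3 <- R3 - (-0.586066/1.378878) R2 = R3 - (-0.425031) R2:  1.252392 phi_3 = 0.562332
Back-substitution:
  phi_hat_3 = 0.562332 / 1.252392 = 0.449006
  phi_hat_2 = (-0.417622 - (-0.586066)(0.449006)) / 1.378878 = -0.11203
  phi_hat_1 = (-0.5034 - (-0.5034)(-0.11203) - (-0.2534)(0.449006)) / 1.5431 = -0.28904
So phi_hat = [-0.2890, -0.1120, 0.4490].
Therefore phi_hat_2 = -0.1120.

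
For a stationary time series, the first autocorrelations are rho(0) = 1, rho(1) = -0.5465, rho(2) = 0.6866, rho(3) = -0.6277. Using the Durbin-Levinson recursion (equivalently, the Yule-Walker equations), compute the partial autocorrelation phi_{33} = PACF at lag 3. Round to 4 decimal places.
\phi_{33} = -0.3241

The PACF at lag k is phi_{kk}, the last component of the solution
to the Yule-Walker system G_k phi = r_k where
  (G_k)_{ij} = rho(|i - j|), (r_k)_i = rho(i), i,j = 1..k.
Equivalently, Durbin-Levinson gives phi_{kk} iteratively:
  phi_{11} = rho(1)
  phi_{kk} = [rho(k) - sum_{j=1..k-1} phi_{k-1,j} rho(k-j)]
            / [1 - sum_{j=1..k-1} phi_{k-1,j} rho(j)],
  phi_{k,j} = phi_{k-1,j} - phi_{kk} phi_{k-1,k-j},  j = 1..k-1.
Step k = 1:
  phi_11 = rho(1) = -0.5465.
Step k = 2:
  phi_22 = [rho(2) - phi_11 rho(1)] / [1 - phi_11 rho(1)] = [0.6866 - (-0.5465)(-0.5465)] / [1 - (-0.5465)(-0.5465)]
         = 0.38793775 / 0.70133775 = 0.55314.
  Update: phi_21 = phi_11 - phi_22 phi_11 = -0.5465 - (0.55314)(-0.5465) = -0.244209.
Step k = 3:
  phi_33 = [rho(3) - phi_21 rho(2) - phi_22 rho(1)] / [1 - phi_21 rho(1) - phi_22 rho(2)]
    numerator   = -0.6277 - (-0.244209)(0.6866) - (0.55314)(-0.5465) = -0.15773515
    denominator = 1 - (-0.244209)(-0.5465) - (0.55314)(0.6866) = 0.48675398
  phi_33 = -0.15773515 / 0.48675398 = -0.3241.
Therefore phi_{33} = -0.3241.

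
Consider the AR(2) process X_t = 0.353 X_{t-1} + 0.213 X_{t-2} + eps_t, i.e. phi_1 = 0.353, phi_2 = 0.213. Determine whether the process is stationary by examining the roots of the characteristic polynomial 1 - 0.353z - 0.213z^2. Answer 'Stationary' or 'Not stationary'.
\text{Stationary}

The AR(p) characteristic polynomial is P(z) = 1 - 0.353z - 0.213z^2.
Stationarity requires all roots to lie outside the unit circle, i.e. |z| > 1 for every root.
Set 1 + (-0.353) z + (-0.213) z^2 = 0, i.e. a z^2 + b z + c = 0 with a = -0.213, b = -0.353, c = 1.
Discriminant D = b^2 - 4ac = (-0.353)^2 - 4*(-0.213)*1 = 0.124609 - (-0.852) = 0.976609.
D >= 0, so the roots are real: z = (-b +/- sqrt(D)) / (2a) = (0.353 +/- 0.988235) / (-0.426).
  z_1 = (0.353 + 0.988235) / (-0.426) = -3.1484,   |z_1| = 3.1484.
  z_2 = (0.353 - 0.988235) / (-0.426) = 1.4912,   |z_2| = 1.4912.
Moduli of all roots: 3.1484, 1.4912.
All moduli strictly greater than 1? Yes.
Verdict: Stationary.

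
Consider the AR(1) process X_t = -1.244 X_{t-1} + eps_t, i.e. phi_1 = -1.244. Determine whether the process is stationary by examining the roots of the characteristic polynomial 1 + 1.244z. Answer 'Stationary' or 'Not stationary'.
\text{Not stationary}

The AR(p) characteristic polynomial is P(z) = 1 + 1.244z.
Stationarity requires all roots to lie outside the unit circle, i.e. |z| > 1 for every root.
This is linear in z: 1 + (1.244) z = 0  =>  z = -1/(1.244) = -0.803859,  |z| = 0.803859.
Moduli of all roots: 0.8039.
All moduli strictly greater than 1? No.
Verdict: Not stationary.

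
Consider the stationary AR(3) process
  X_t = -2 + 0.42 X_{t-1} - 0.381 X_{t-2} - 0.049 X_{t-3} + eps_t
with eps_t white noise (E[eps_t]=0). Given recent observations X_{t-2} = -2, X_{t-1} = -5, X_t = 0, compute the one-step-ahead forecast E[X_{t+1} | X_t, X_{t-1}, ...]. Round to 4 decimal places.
E[X_{t+1} \mid \mathcal F_t] = 0.0030

For an AR(p) model X_t = c + sum_i phi_i X_{t-i} + eps_t, the
one-step-ahead conditional mean is
  E[X_{t+1} | X_t, ...] = c + sum_i phi_i X_{t+1-i}.
Substitute known values:
  E[X_{t+1} | ...] = -2 + (0.42) * (0) + (-0.381) * (-5) + (-0.049) * (-2)
                   = 0.0030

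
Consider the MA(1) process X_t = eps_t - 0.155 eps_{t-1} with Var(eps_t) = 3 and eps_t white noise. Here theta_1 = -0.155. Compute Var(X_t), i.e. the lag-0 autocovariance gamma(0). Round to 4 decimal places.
\gamma(0) = 3.0721

For an MA(q) process X_t = eps_t + sum_i theta_i eps_{t-i} with
Var(eps_t) = sigma^2, the variance is
  gamma(0) = sigma^2 * (1 + sum_i theta_i^2).
  sum_i theta_i^2 = (-0.155)^2 = 0.024025.
  gamma(0) = 3 * (1 + 0.024025) = 3 * 1.024025 = 3.072075, which rounds to 3.0721.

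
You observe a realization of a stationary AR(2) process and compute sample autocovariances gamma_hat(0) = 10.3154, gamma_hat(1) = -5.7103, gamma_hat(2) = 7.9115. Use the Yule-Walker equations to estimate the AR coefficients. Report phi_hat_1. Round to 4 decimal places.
\hat\phi_{1} = -0.1860

The Yule-Walker equations for an AR(p) process read, in matrix form,
  Gamma_p phi = r_p,   with   (Gamma_p)_{ij} = gamma(|i - j|),
                       (r_p)_i = gamma(i),   i,j = 1..p.
Substitute the sample gammas (Toeplitz matrix and right-hand side of size 2):
  Gamma_p = [[10.3154, -5.7103], [-5.7103, 10.3154]]
  r_p     = [-5.7103, 7.9115]
Written out:
  10.3154 phi_1 - 5.7103 phi_2 = -5.7103
  -5.7103 phi_1 + 10.3154 phi_2 = 7.9115
Solve by Cramer's rule:
  det = gamma(0)^2 - gamma(1)^2 = (10.3154)^2 - (-5.7103)^2 = 106.40747716 - 32.60752609 = 73.79995107
  phi_hat_1 = [gamma(1) gamma(0) - gamma(1) gamma(2)] / det = [(-5.7103)(10.3154) - (-5.7103)(7.9115)] / 73.79995107 = -13.72699017 / 73.79995107 = -0.186
  phi_hat_2 = [gamma(0) gamma(2) - gamma(1)^2] / det = [(10.3154)(7.9115) - (-5.7103)^2] / 73.79995107 = 49.00276101 / 73.79995107 = 0.664
So phi_hat = [-0.1860, 0.6640].
Therefore phi_hat_1 = -0.1860.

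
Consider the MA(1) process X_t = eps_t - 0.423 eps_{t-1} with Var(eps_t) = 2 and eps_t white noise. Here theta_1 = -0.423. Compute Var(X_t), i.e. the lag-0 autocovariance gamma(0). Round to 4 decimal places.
\gamma(0) = 2.3579

For an MA(q) process X_t = eps_t + sum_i theta_i eps_{t-i} with
Var(eps_t) = sigma^2, the variance is
  gamma(0) = sigma^2 * (1 + sum_i theta_i^2).
  sum_i theta_i^2 = (-0.423)^2 = 0.178929.
  gamma(0) = 2 * (1 + 0.178929) = 2 * 1.178929 = 2.357858, which rounds to 2.3579.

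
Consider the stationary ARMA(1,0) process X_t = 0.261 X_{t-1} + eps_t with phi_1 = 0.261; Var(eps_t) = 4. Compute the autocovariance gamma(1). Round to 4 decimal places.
\gamma(1) = 1.1203

Multiply the model equation by X_{t-k} and take expectations. With theta_0 = psi_0 = 1 and psi_j the MA(infinity) weights, this gives
  gamma(k) - sum_i phi_i gamma(k-i) = c_k,
  c_k = sigma^2 * sum_{j=k..q} theta_j psi_{j-k}   (c_k = 0 for k > q),
using gamma(-m) = gamma(m).
Pure AR (q = 0): c_0 = sigma^2 = 4, c_k = 0 for k >= 1.
Equations for k = 0 and k = 1 (AR order 1):
  gamma(0) = phi_1 gamma(1) + c_0
  gamma(1) = phi_1 gamma(0) + c_1
Substituting the second into the first: gamma(0) (1 - phi_1^2) = c_0 + phi_1 c_1, so
  gamma(0) = c_0 / (1 - phi_1^2) = 4 / (1 - (0.261)^2) = 4 / 0.931879 = 4.292403.
  gamma(1) = phi_1 gamma(0) = (0.261)(4.292403) = 1.120317.
Therefore gamma(1) = 1.1203 (to 4 decimal places).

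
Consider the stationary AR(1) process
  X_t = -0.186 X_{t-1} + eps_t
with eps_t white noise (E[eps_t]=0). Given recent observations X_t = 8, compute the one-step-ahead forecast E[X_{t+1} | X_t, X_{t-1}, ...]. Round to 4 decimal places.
E[X_{t+1} \mid \mathcal F_t] = -1.4880

For an AR(p) model X_t = c + sum_i phi_i X_{t-i} + eps_t, the
one-step-ahead conditional mean is
  E[X_{t+1} | X_t, ...] = c + sum_i phi_i X_{t+1-i}.
Substitute known values:
  E[X_{t+1} | ...] = (-0.186) * (8)
                   = -1.4880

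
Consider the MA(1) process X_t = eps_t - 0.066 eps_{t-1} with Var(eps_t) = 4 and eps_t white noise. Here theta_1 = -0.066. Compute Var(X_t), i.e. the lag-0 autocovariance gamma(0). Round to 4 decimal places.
\gamma(0) = 4.0174

For an MA(q) process X_t = eps_t + sum_i theta_i eps_{t-i} with
Var(eps_t) = sigma^2, the variance is
  gamma(0) = sigma^2 * (1 + sum_i theta_i^2).
  sum_i theta_i^2 = (-0.066)^2 = 0.004356.
  gamma(0) = 4 * (1 + 0.004356) = 4 * 1.004356 = 4.017424, which rounds to 4.0174.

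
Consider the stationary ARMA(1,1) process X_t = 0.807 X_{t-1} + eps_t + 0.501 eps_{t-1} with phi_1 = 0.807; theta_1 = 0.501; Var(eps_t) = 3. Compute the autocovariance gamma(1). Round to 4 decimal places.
\gamma(1) = 15.8007

Multiply the model equation by X_{t-k} and take expectations. With theta_0 = psi_0 = 1 and psi_j the MA(infinity) weights, this gives
  gamma(k) - sum_i phi_i gamma(k-i) = c_k,
  c_k = sigma^2 * sum_{j=k..q} theta_j psi_{j-k}   (c_k = 0 for k > q),
using gamma(-m) = gamma(m).
psi-weights needed (psi_j = theta_j + sum_i phi_i psi_{j-i}):
  psi_1 = theta_1 + phi_1 = 0.501 + (0.807) = 1.308
Right-hand sides:
  c_0 = sigma^2 (1 + theta_1 psi_1) = 3 * (1 + (0.501)(1.308)) = 3 * 1.655308 = 4.965924
  c_1 = sigma^2 theta_1 = 3 * (0.501) = 1.503
  c_2 = 0
Equations for k = 0 and k = 1 (AR order 1):
  gamma(0) = phi_1 gamma(1) + c_0
  gamma(1) = phi_1 gamma(0) + c_1
Substituting the second into the first: gamma(0) (1 - phi_1^2) = c_0 + phi_1 c_1, so
  gamma(0) = (c_0 + phi_1 c_1) / (1 - phi_1^2) = (4.965924 + (0.807)(1.503)) / (1 - (0.807)^2) = 6.178845 / 0.348751 = 17.717067.
  gamma(1) = phi_1 gamma(0) + c_1 = (0.807)(17.717067) + (1.503) = 15.800673.
Therefore gamma(1) = 15.8007 (to 4 decimal places).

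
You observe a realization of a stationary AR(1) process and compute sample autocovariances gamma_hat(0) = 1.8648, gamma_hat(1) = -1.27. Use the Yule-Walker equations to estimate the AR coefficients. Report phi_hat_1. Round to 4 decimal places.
\hat\phi_{1} = -0.6810

The Yule-Walker equations for an AR(p) process read, in matrix form,
  Gamma_p phi = r_p,   with   (Gamma_p)_{ij} = gamma(|i - j|),
                       (r_p)_i = gamma(i),   i,j = 1..p.
Substitute the sample gammas (Toeplitz matrix and right-hand side of size 1):
  Gamma_p = [[1.8648]]
  r_p     = [-1.27]
With p = 1 this is the single equation gamma(0) phi_1 = gamma(1):
  phi_hat_1 = gamma(1) / gamma(0) = -1.27 / 1.8648 = -0.6810.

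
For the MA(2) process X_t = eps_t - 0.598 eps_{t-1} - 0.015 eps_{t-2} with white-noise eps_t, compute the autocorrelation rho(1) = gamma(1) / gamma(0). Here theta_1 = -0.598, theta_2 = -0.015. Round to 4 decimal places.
\rho(1) = -0.4338

For an MA(q) process with theta_0 = 1, the autocovariance is
  gamma(k) = sigma^2 * sum_{i=0..q-k} theta_i * theta_{i+k},
and rho(k) = gamma(k) / gamma(0). Sigma^2 cancels.
  numerator   = (1)*(-0.598) + (-0.598)*(-0.015) = -0.58903.
  denominator = (1)^2 + (-0.598)^2 + (-0.015)^2 = 1.357829.
  rho(1) = -0.58903 / 1.357829 = -0.4338.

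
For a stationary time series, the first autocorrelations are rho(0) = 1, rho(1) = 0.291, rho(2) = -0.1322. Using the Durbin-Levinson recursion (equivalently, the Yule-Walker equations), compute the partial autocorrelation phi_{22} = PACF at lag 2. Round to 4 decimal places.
\phi_{22} = -0.2369

The PACF at lag k is phi_{kk}, the last component of the solution
to the Yule-Walker system G_k phi = r_k where
  (G_k)_{ij} = rho(|i - j|), (r_k)_i = rho(i), i,j = 1..k.
Equivalently, Durbin-Levinson gives phi_{kk} iteratively:
  phi_{11} = rho(1)
  phi_{kk} = [rho(k) - sum_{j=1..k-1} phi_{k-1,j} rho(k-j)]
            / [1 - sum_{j=1..k-1} phi_{k-1,j} rho(j)],
  phi_{k,j} = phi_{k-1,j} - phi_{kk} phi_{k-1,k-j},  j = 1..k-1.
Step k = 1:
  phi_11 = rho(1) = 0.291.
Step k = 2:
  phi_22 = [rho(2) - phi_11 rho(1)] / [1 - phi_11 rho(1)] = [-0.1322 - (0.291)(0.291)] / [1 - (0.291)(0.291)]
         = -0.216881 / 0.915319 = -0.2369.
Therefore phi_{22} = -0.2369.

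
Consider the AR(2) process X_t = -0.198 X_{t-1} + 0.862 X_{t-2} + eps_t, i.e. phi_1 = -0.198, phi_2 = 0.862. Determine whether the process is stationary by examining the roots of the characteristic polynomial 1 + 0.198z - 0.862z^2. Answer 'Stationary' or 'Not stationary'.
\text{Not stationary}

The AR(p) characteristic polynomial is P(z) = 1 + 0.198z - 0.862z^2.
Stationarity requires all roots to lie outside the unit circle, i.e. |z| > 1 for every root.
Set 1 + (0.198) z + (-0.862) z^2 = 0, i.e. a z^2 + b z + c = 0 with a = -0.862, b = 0.198, c = 1.
Discriminant D = b^2 - 4ac = (0.198)^2 - 4*(-0.862)*1 = 0.039204 - (-3.448) = 3.487204.
D >= 0, so the roots are real: z = (-b +/- sqrt(D)) / (2a) = (-0.198 +/- 1.867406) / (-1.724).
  z_1 = (-0.198 + 1.867406) / (-1.724) = -0.9683,   |z_1| = 0.9683.
  z_2 = (-0.198 - 1.867406) / (-1.724) = 1.198,   |z_2| = 1.198.
Moduli of all roots: 0.9683, 1.1980.
All moduli strictly greater than 1? No.
Verdict: Not stationary.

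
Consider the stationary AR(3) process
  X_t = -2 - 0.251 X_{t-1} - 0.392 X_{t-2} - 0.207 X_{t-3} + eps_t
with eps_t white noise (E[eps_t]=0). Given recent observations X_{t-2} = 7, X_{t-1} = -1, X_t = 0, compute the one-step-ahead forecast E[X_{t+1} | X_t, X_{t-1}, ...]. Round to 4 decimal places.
E[X_{t+1} \mid \mathcal F_t] = -3.0570

For an AR(p) model X_t = c + sum_i phi_i X_{t-i} + eps_t, the
one-step-ahead conditional mean is
  E[X_{t+1} | X_t, ...] = c + sum_i phi_i X_{t+1-i}.
Substitute known values:
  E[X_{t+1} | ...] = -2 + (-0.251) * (0) + (-0.392) * (-1) + (-0.207) * (7)
                   = -3.0570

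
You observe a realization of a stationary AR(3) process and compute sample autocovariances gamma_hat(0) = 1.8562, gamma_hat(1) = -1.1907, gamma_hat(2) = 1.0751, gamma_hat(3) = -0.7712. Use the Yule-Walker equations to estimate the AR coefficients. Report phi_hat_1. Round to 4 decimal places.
\hat\phi_{1} = -0.4761

The Yule-Walker equations for an AR(p) process read, in matrix form,
  Gamma_p phi = r_p,   with   (Gamma_p)_{ij} = gamma(|i - j|),
                       (r_p)_i = gamma(i),   i,j = 1..p.
Substitute the sample gammas (Toeplitz matrix and right-hand side of size 3):
  Gamma_p = [[1.8562, -1.1907, 1.0751], [-1.1907, 1.8562, -1.1907], [1.0751, -1.1907, 1.8562]]
  r_p     = [-1.1907, 1.0751, -0.7712]
Written out (R1..R3):
  (R1) 1.8562 phi_1 - 1.1907 phi_2 + 1.0751 phi_3 = -1.1907
  (R2) -1.1907 phi_1 + 1.8562 phi_2 - 1.1907 phi_3 = 1.0751
  (R3) 1.0751 phi_1 - 1.1907 phi_2 + 1.8562 phi_3 = -0.7712
Gaussian elimination:
  R2 <- R2 - (-1.1907/1.8562) R1 = R2 - (-0.641472) R1:  1.092399 phi_2 - 0.501054 phi_3 = 0.311299
  R3 <- R3 - (1.0751/1.8562) R1 = R3 - (0.579194) R1:  -0.501054 phi_2 + 1.233508 phi_3 = -0.081554
  R3 <- R3 - (-0.501054/1.092399) R2 = R3 - (-0.458673) R2:  1.003689 phi_3 = 0.061231
Back-substitution:
  phi_hat_3 = 0.061231 / 1.003689 = 0.061006
  phi_hat_2 = (0.311299 - (-0.501054)(0.061006)) / 1.092399 = 0.31295
  phi_hat_1 = (-1.1907 - (-1.1907)(0.31295) - (1.0751)(0.061006)) / 1.8562 = -0.476057
So phi_hat = [-0.4761, 0.3130, 0.0610].
Therefore phi_hat_1 = -0.4761.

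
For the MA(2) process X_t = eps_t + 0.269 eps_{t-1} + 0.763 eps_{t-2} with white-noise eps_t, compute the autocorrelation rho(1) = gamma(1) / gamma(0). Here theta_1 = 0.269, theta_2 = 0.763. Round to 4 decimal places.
\rho(1) = 0.2866

For an MA(q) process with theta_0 = 1, the autocovariance is
  gamma(k) = sigma^2 * sum_{i=0..q-k} theta_i * theta_{i+k},
and rho(k) = gamma(k) / gamma(0). Sigma^2 cancels.
  numerator   = (1)*(0.269) + (0.269)*(0.763) = 0.474247.
  denominator = (1)^2 + (0.269)^2 + (0.763)^2 = 1.65453.
  rho(1) = 0.474247 / 1.65453 = 0.2866.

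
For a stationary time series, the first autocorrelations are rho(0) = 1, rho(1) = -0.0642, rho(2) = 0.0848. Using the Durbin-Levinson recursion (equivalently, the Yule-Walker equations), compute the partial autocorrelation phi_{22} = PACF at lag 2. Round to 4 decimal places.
\phi_{22} = 0.0810

The PACF at lag k is phi_{kk}, the last component of the solution
to the Yule-Walker system G_k phi = r_k where
  (G_k)_{ij} = rho(|i - j|), (r_k)_i = rho(i), i,j = 1..k.
Equivalently, Durbin-Levinson gives phi_{kk} iteratively:
  phi_{11} = rho(1)
  phi_{kk} = [rho(k) - sum_{j=1..k-1} phi_{k-1,j} rho(k-j)]
            / [1 - sum_{j=1..k-1} phi_{k-1,j} rho(j)],
  phi_{k,j} = phi_{k-1,j} - phi_{kk} phi_{k-1,k-j},  j = 1..k-1.
Step k = 1:
  phi_11 = rho(1) = -0.0642.
Step k = 2:
  phi_22 = [rho(2) - phi_11 rho(1)] / [1 - phi_11 rho(1)] = [0.0848 - (-0.0642)(-0.0642)] / [1 - (-0.0642)(-0.0642)]
         = 0.08067836 / 0.99587836 = 0.081.
Therefore phi_{22} = 0.0810.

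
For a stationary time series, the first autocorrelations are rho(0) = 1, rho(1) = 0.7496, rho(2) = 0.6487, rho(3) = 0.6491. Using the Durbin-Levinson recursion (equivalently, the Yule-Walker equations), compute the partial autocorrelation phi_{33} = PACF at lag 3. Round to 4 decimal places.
\phi_{33} = 0.2629

The PACF at lag k is phi_{kk}, the last component of the solution
to the Yule-Walker system G_k phi = r_k where
  (G_k)_{ij} = rho(|i - j|), (r_k)_i = rho(i), i,j = 1..k.
Equivalently, Durbin-Levinson gives phi_{kk} iteratively:
  phi_{11} = rho(1)
  phi_{kk} = [rho(k) - sum_{j=1..k-1} phi_{k-1,j} rho(k-j)]
            / [1 - sum_{j=1..k-1} phi_{k-1,j} rho(j)],
  phi_{k,j} = phi_{k-1,j} - phi_{kk} phi_{k-1,k-j},  j = 1..k-1.
Step k = 1:
  phi_11 = rho(1) = 0.7496.
Step k = 2:
  phi_22 = [rho(2) - phi_11 rho(1)] / [1 - phi_11 rho(1)] = [0.6487 - (0.7496)(0.7496)] / [1 - (0.7496)(0.7496)]
         = 0.08679984 / 0.43809984 = 0.198128.
  Update: phi_21 = phi_11 - phi_22 phi_11 = 0.7496 - (0.198128)(0.7496) = 0.601083.
Step k = 3:
  phi_33 = [rho(3) - phi_21 rho(2) - phi_22 rho(1)] / [1 - phi_21 rho(1) - phi_22 rho(2)]
    numerator   = 0.6491 - (0.601083)(0.6487) - (0.198128)(0.7496) = 0.11066055
    denominator = 1 - (0.601083)(0.7496) - (0.198128)(0.6487) = 0.42090236
  phi_33 = 0.11066055 / 0.42090236 = 0.2629.
Therefore phi_{33} = 0.2629.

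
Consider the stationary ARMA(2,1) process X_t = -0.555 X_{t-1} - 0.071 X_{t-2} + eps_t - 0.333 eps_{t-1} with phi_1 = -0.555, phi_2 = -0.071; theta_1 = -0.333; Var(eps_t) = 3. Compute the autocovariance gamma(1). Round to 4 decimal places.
\gamma(1) = -4.0430

Multiply the model equation by X_{t-k} and take expectations. With theta_0 = psi_0 = 1 and psi_j the MA(infinity) weights, this gives
  gamma(k) - sum_i phi_i gamma(k-i) = c_k,
  c_k = sigma^2 * sum_{j=k..q} theta_j psi_{j-k}   (c_k = 0 for k > q),
using gamma(-m) = gamma(m).
psi-weights needed (psi_j = theta_j + sum_i phi_i psi_{j-i}):
  psi_1 = theta_1 + phi_1 = -0.333 + (-0.555) = -0.888
Right-hand sides:
  c_0 = sigma^2 (1 + theta_1 psi_1) = 3 * (1 + (-0.333)(-0.888)) = 3 * 1.295704 = 3.887112
  c_1 = sigma^2 theta_1 = 3 * (-0.333) = -0.999
  c_2 = 0
Equations for k = 0, 1, 2 (AR order 2, c_2 = 0):
  (E0) gamma(0) = phi_1 gamma(1) + phi_2 gamma(2) + c_0
  (E1) gamma(1) = phi_1 gamma(0) + phi_2 gamma(1) + c_1
  (E2) gamma(2) = phi_1 gamma(1) + phi_2 gamma(0)
From (E1): gamma(1) = A gamma(0) + B with
  A = phi_1 / (1 - phi_2) = -0.555 / 1.071 = -0.518207,   B = c_1 / (1 - phi_2) = -0.999 / 1.071 = -0.932773.
Insert (E2) into (E0): gamma(0) (1 - phi_2^2) = phi_1 (1 + phi_2) gamma(1) + c_0.
  phi_1 (1 + phi_2) = (-0.555)(0.929) = -0.515595,   1 - phi_2^2 = 0.994959.
Replace gamma(1) by A gamma(0) + B and collect gamma(0):
  gamma(0) [0.994959 - (-0.515595)(-0.518207)] = (-0.515595)(-0.932773) + 3.887112
  gamma(0) * 0.727774 = 4.368045
  gamma(0) = 4.368045 / 0.727774 = 6.001926.
  gamma(1) = A gamma(0) + B = (-0.518207)(6.001926) + (-0.932773) = -4.043015.
Therefore gamma(1) = -4.0430 (to 4 decimal places).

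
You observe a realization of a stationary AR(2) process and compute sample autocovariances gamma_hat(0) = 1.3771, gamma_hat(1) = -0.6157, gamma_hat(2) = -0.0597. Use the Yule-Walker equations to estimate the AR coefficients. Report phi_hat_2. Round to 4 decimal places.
\hat\phi_{2} = -0.3040

The Yule-Walker equations for an AR(p) process read, in matrix form,
  Gamma_p phi = r_p,   with   (Gamma_p)_{ij} = gamma(|i - j|),
                       (r_p)_i = gamma(i),   i,j = 1..p.
Substitute the sample gammas (Toeplitz matrix and right-hand side of size 2):
  Gamma_p = [[1.3771, -0.6157], [-0.6157, 1.3771]]
  r_p     = [-0.6157, -0.0597]
Written out:
  1.3771 phi_1 - 0.6157 phi_2 = -0.6157
  -0.6157 phi_1 + 1.3771 phi_2 = -0.0597
Solve by Cramer's rule:
  det = gamma(0)^2 - gamma(1)^2 = (1.3771)^2 - (-0.6157)^2 = 1.89640441 - 0.37908649 = 1.51731792
  phi_hat_1 = [gamma(1) gamma(0) - gamma(1) gamma(2)] / det = [(-0.6157)(1.3771) - (-0.6157)(-0.0597)] / 1.51731792 = -0.88463776 / 1.51731792 = -0.583
  phi_hat_2 = [gamma(0) gamma(2) - gamma(1)^2] / det = [(1.3771)(-0.0597) - (-0.6157)^2] / 1.51731792 = -0.46129936 / 1.51731792 = -0.304
So phi_hat = [-0.5830, -0.3040].
Therefore phi_hat_2 = -0.3040.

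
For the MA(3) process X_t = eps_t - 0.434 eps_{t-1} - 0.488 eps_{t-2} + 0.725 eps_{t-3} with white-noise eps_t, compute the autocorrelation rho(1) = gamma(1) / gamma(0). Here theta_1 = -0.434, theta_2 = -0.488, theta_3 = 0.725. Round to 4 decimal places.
\rho(1) = -0.2951

For an MA(q) process with theta_0 = 1, the autocovariance is
  gamma(k) = sigma^2 * sum_{i=0..q-k} theta_i * theta_{i+k},
and rho(k) = gamma(k) / gamma(0). Sigma^2 cancels.
  numerator   = (1)*(-0.434) + (-0.434)*(-0.488) + (-0.488)*(0.725) = -0.576008.
  denominator = (1)^2 + (-0.434)^2 + (-0.488)^2 + (0.725)^2 = 1.952125.
  rho(1) = -0.576008 / 1.952125 = -0.2951.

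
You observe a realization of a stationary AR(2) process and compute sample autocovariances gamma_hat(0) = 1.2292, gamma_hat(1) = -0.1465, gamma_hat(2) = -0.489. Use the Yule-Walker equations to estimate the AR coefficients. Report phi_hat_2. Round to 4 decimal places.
\hat\phi_{2} = -0.4180

The Yule-Walker equations for an AR(p) process read, in matrix form,
  Gamma_p phi = r_p,   with   (Gamma_p)_{ij} = gamma(|i - j|),
                       (r_p)_i = gamma(i),   i,j = 1..p.
Substitute the sample gammas (Toeplitz matrix and right-hand side of size 2):
  Gamma_p = [[1.2292, -0.1465], [-0.1465, 1.2292]]
  r_p     = [-0.1465, -0.489]
Written out:
  1.2292 phi_1 - 0.1465 phi_2 = -0.1465
  -0.1465 phi_1 + 1.2292 phi_2 = -0.489
Solve by Cramer's rule:
  det = gamma(0)^2 - gamma(1)^2 = (1.2292)^2 - (-0.1465)^2 = 1.51093264 - 0.02146225 = 1.48947039
  phi_hat_1 = [gamma(1) gamma(0) - gamma(1) gamma(2)] / det = [(-0.1465)(1.2292) - (-0.1465)(-0.489)] / 1.48947039 = -0.2517163 / 1.48947039 = -0.169
  phi_hat_2 = [gamma(0) gamma(2) - gamma(1)^2] / det = [(1.2292)(-0.489) - (-0.1465)^2] / 1.48947039 = -0.62254105 / 1.48947039 = -0.418
So phi_hat = [-0.1690, -0.4180].
Therefore phi_hat_2 = -0.4180.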